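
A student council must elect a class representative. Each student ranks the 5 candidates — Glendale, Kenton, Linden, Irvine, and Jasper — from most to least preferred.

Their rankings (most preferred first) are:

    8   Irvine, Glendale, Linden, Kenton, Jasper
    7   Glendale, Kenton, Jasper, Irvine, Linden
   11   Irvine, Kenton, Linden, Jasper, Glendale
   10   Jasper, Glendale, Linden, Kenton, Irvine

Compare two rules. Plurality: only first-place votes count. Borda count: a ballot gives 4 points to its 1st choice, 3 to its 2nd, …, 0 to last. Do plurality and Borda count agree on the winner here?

Yes

Plurality first-place counts: Glendale 7, Kenton 0, Linden 0, Irvine 19, Jasper 10 → Irvine.
Borda totals: Glendale 82, Kenton 72, Linden 58, Irvine 83, Jasper 65 → Irvine.
The two rules agree on Irvine.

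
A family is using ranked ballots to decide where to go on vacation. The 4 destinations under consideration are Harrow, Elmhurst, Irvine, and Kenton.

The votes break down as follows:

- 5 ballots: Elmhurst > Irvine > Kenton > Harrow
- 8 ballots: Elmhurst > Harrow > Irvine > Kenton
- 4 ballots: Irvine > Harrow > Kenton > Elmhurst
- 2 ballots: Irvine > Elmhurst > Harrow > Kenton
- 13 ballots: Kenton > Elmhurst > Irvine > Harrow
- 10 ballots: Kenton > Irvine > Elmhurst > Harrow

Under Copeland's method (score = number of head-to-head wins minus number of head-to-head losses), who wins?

Pairwise results:
  Harrow vs Elmhurst: Elmhurst wins 38–4.
  Harrow vs Irvine: Irvine wins 34–8.
  Harrow vs Kenton: Kenton wins 28–14.
  Elmhurst vs Irvine: Elmhurst wins 26–16.
  Elmhurst vs Kenton: Kenton wins 27–15.
  Irvine vs Kenton: Kenton wins 23–19.
Copeland scores (wins − losses):
  Harrow: 0 − 3 = -3
  Elmhurst: 2 − 1 = 1
  Irvine: 1 − 2 = -1
  Kenton: 3 − 0 = 3
Kenton has the best Copeland score.

Kenton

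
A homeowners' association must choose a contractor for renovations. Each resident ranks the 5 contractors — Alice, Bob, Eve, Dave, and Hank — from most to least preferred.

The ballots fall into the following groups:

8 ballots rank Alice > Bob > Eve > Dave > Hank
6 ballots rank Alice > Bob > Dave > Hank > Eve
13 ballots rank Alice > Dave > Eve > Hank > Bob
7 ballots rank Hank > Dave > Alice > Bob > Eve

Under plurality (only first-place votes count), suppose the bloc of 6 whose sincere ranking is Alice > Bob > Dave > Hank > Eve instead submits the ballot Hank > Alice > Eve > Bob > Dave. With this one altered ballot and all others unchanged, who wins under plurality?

First-place totals with the altered ballot: Alice 21, Bob 0, Eve 0, Dave 0, Hank 13.
The winner is unchanged: still Alice.

Alice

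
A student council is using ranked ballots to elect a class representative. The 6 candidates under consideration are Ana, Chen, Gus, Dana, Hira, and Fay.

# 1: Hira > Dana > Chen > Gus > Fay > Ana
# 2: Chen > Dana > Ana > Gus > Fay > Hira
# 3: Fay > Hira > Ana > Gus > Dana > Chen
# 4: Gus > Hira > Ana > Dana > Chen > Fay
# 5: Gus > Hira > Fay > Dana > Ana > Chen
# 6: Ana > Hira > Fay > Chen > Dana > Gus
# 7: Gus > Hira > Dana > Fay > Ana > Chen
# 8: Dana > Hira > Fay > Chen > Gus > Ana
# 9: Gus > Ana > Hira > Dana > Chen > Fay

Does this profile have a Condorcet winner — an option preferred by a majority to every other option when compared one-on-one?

Head-to-head results (9 voters total):
Ana vs Chen: Ana wins 6–3.
Ana vs Gus: Gus wins 6–3.
Ana vs Dana: Dana wins 5–4.
Ana vs Hira: Hira wins 6–3.
Ana vs Fay: Fay wins 5–4.
Chen vs Gus: Gus wins 5–4.
Chen vs Dana: Dana wins 7–2.
Chen vs Hira: Hira wins 8–1.
Chen vs Fay: Fay wins 5–4.
Gus vs Dana: Gus wins 5–4.
Gus vs Hira: Gus wins 5–4.
Gus vs Fay: Gus wins 6–3.
Dana vs Hira: Hira wins 7–2.
Dana vs Fay: Dana wins 6–3.
Hira vs Fay: Hira wins 7–2.
Gus beats each rival — Ana (6–3), Chen (5–4), Dana (5–4), Hira (5–4), Fay (6–3) — so Gus is the Condorcet winner.

Yes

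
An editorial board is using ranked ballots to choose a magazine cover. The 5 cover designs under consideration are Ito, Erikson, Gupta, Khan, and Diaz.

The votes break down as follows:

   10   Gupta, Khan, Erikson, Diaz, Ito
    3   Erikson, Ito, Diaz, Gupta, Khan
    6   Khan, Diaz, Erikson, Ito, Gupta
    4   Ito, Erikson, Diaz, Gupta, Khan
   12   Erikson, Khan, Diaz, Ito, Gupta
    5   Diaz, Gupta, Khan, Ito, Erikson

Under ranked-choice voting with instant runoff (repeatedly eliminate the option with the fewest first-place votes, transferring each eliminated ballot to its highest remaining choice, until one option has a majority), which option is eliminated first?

Round 1: Erikson 15, Gupta 10, Khan 6, Diaz 5, Ito 4. Ito has the fewest and is eliminated.
Round 2: Erikson 19, Gupta 10, Khan 6, Diaz 5. Diaz has the fewest and is eliminated.
Round 3: Erikson 19, Gupta 15, Khan 6. Khan has the fewest and is eliminated.
Round 4: Erikson 25, Gupta 15. Erikson has a majority.

Ito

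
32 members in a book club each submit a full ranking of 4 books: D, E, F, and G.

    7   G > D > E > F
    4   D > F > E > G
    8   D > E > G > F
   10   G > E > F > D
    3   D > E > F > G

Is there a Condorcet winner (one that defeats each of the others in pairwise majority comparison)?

Head-to-head results (32 voters total):
D vs E: D wins 22–10.
D vs F: D wins 22–10.
D vs G: G wins 17–15.
E vs F: E wins 28–4.
E vs G: G wins 17–15.
F vs G: G wins 25–7.
G beats each rival — D (17–15), E (17–15), F (25–7) — so G is the Condorcet winner.

Yes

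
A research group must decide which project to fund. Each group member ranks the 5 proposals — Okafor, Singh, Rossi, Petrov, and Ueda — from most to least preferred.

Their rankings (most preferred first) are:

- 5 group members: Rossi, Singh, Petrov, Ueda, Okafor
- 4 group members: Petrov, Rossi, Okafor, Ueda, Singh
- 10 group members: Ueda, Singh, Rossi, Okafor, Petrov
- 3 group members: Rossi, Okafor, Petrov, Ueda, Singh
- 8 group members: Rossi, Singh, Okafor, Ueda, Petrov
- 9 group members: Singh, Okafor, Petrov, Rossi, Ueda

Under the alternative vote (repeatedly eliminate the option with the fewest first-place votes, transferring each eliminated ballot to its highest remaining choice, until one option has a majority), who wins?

Round 1: Rossi 16, Ueda 10, Singh 9, Petrov 4, Okafor 0. Okafor has the fewest and is eliminated.
Round 2: Rossi 16, Ueda 10, Singh 9, Petrov 4. Petrov has the fewest and is eliminated.
Round 3: Rossi 20, Ueda 10, Singh 9. Rossi has a majority.

Rossi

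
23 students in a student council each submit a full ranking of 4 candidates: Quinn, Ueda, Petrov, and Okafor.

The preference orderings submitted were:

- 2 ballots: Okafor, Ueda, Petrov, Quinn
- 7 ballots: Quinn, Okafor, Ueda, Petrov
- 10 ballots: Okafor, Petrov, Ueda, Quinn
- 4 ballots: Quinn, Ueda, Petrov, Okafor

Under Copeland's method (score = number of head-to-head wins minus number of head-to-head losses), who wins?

Okafor

Pairwise results:
  Quinn vs Ueda: Ueda wins 12–11.
  Quinn vs Petrov: Petrov wins 12–11.
  Quinn vs Okafor: Okafor wins 12–11.
  Ueda vs Petrov: Ueda wins 13–10.
  Ueda vs Okafor: Okafor wins 19–4.
  Petrov vs Okafor: Okafor wins 19–4.
Copeland scores (wins − losses):
  Quinn: 0 − 3 = -3
  Ueda: 2 − 1 = 1
  Petrov: 1 − 2 = -1
  Okafor: 3 − 0 = 3
Okafor has the best Copeland score.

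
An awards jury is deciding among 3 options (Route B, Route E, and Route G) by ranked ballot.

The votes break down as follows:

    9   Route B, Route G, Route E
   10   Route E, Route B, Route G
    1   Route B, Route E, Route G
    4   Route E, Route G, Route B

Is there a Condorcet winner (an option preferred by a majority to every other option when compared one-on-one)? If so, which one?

Route E

Head-to-head results (24 voters total):
Route B vs Route E: Route E wins 14–10.
Route B vs Route G: Route B wins 20–4.
Route E vs Route G: Route E wins 15–9.
Route E beats each rival — Route B (14–10), Route G (15–9) — so Route E is the Condorcet winner.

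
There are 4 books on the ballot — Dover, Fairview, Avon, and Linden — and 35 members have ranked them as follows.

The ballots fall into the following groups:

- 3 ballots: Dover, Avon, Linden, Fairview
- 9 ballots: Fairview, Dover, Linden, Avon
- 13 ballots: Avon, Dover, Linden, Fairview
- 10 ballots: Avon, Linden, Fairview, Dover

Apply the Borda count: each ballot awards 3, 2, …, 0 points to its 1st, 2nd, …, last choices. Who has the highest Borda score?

Borda scores:
  Dover: 3·3 + 9·2 + 13·2 + 10·0 = 53
  Fairview: 3·0 + 9·3 + 13·0 + 10·1 = 37
  Avon: 3·2 + 9·0 + 13·3 + 10·3 = 75
  Linden: 3·1 + 9·1 + 13·1 + 10·2 = 45
Avon has the highest total.

Avon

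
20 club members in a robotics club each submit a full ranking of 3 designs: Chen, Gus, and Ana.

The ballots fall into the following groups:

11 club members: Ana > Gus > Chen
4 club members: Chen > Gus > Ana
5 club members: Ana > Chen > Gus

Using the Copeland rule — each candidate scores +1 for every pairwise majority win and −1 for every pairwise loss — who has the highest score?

Ana

Pairwise results:
  Chen vs Gus: Gus wins 11–9.
  Chen vs Ana: Ana wins 16–4.
  Gus vs Ana: Ana wins 16–4.
Copeland scores (wins − losses):
  Chen: 0 − 2 = -2
  Gus: 1 − 1 = 0
  Ana: 2 − 0 = 2
Ana has the best Copeland score.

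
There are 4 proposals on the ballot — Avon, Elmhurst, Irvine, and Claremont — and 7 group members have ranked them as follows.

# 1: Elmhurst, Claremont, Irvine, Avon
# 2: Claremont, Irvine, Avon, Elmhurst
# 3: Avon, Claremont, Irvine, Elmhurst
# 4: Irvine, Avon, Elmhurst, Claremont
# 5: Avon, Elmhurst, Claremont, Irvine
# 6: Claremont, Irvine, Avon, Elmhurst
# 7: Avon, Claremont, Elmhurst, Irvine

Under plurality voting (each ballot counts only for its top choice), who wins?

First-place vote totals:
  Avon: 3
  Elmhurst: 1
  Irvine: 1
  Claremont: 2
Avon has the most first-place votes.

Avon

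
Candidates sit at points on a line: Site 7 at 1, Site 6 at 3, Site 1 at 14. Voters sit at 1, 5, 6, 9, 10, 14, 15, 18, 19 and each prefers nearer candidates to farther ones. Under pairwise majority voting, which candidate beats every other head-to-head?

With single-peaked preferences on a line, the Condorcet winner is the candidate closest to the median voter.
The median voter (position 10) is closest to Site 1 at 14.
Check: Site 1 vs Site 6 — voters closer to Site 1: 6 of 9.

Site 1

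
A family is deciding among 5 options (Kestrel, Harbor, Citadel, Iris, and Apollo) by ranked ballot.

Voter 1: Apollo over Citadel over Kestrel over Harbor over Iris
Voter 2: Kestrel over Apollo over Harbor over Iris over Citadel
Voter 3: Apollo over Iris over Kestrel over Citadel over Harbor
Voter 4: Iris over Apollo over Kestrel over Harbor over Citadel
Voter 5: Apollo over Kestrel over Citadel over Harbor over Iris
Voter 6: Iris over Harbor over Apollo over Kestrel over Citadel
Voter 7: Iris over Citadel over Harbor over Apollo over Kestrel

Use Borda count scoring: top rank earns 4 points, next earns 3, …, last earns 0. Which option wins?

Apollo

Borda scores:
  Kestrel: 2 + 4 + 2 + 2 + 3 + 1 + 0 = 14
  Harbor: 1 + 2 + 0 + 1 + 1 + 3 + 2 = 10
  Citadel: 3 + 0 + 1 + 0 + 2 + 0 + 3 = 9
  Iris: 0 + 1 + 3 + 4 + 0 + 4 + 4 = 16
  Apollo: 4 + 3 + 4 + 3 + 4 + 2 + 1 = 21
Apollo has the highest total.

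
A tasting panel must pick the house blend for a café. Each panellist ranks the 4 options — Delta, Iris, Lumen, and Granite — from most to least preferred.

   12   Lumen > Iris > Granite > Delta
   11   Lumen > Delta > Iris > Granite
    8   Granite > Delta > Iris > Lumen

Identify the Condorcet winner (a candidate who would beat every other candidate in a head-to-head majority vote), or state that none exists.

Lumen

Head-to-head results (31 voters total):
Delta vs Iris: Delta wins 19–12.
Delta vs Lumen: Lumen wins 23–8.
Delta vs Granite: Granite wins 20–11.
Iris vs Lumen: Lumen wins 23–8.
Iris vs Granite: Iris wins 23–8.
Lumen vs Granite: Lumen wins 23–8.
Lumen beats each rival — Delta (23–8), Iris (23–8), Granite (23–8) — so Lumen is the Condorcet winner.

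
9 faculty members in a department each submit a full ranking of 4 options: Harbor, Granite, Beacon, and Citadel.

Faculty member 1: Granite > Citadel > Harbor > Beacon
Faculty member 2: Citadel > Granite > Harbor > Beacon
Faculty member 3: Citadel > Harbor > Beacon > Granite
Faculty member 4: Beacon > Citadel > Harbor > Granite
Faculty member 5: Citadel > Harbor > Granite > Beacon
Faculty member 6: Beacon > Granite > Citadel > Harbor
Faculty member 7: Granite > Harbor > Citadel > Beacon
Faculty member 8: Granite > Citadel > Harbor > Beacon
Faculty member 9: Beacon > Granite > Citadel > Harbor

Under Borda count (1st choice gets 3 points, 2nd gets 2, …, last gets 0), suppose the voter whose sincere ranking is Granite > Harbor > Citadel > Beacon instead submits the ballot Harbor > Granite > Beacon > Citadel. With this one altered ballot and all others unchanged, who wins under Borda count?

Borda totals with the altered ballot: Harbor 11, Granite 15, Beacon 11, Citadel 17.
The winner is unchanged: still Citadel.

Citadel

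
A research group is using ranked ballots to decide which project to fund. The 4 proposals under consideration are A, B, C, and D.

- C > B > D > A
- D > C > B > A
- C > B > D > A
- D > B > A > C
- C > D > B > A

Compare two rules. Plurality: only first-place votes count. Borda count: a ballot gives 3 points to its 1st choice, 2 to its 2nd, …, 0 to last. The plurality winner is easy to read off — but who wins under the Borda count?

C

Plurality first-place counts: A 0, B 0, C 3, D 2 → C.
Borda totals: A 1, B 8, C 11, D 10 → C.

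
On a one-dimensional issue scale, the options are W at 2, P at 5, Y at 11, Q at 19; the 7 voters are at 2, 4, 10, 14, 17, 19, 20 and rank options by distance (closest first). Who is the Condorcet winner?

With single-peaked preferences on a line, the Condorcet winner is the candidate closest to the median voter.
The median voter (position 14) is closest to Y at 11.
Check: Y vs P — voters closer to Y: 5 of 7.

Y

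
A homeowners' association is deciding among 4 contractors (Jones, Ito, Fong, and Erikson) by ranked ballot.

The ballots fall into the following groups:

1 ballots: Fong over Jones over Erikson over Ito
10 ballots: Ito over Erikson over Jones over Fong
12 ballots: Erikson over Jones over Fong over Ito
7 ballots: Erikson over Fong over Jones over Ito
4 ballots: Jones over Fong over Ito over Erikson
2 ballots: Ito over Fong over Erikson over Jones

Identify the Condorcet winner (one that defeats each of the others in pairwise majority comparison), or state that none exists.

Head-to-head results (36 voters total):
Jones vs Ito: Jones wins 24–12.
Jones vs Fong: Jones wins 26–10.
Jones vs Erikson: Erikson wins 31–5.
Ito vs Fong: Fong wins 24–12.
Ito vs Erikson: Erikson wins 20–16.
Fong vs Erikson: Erikson wins 29–7.
Erikson beats each rival — Jones (31–5), Ito (20–16), Fong (29–7) — so Erikson is the Condorcet winner.

Erikson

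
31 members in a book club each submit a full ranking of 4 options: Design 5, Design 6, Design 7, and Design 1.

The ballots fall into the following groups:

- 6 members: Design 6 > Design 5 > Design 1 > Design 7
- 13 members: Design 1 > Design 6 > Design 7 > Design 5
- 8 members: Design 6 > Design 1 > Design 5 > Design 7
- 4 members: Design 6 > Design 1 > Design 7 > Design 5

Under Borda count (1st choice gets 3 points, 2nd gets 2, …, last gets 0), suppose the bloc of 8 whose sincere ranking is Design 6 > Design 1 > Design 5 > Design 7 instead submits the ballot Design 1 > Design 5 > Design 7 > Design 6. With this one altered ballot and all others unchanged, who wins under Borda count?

Design 1

Borda totals with the altered ballot: Design 5 28, Design 6 56, Design 7 25, Design 1 77.
The switch changes the winner from Design 6 to Design 1.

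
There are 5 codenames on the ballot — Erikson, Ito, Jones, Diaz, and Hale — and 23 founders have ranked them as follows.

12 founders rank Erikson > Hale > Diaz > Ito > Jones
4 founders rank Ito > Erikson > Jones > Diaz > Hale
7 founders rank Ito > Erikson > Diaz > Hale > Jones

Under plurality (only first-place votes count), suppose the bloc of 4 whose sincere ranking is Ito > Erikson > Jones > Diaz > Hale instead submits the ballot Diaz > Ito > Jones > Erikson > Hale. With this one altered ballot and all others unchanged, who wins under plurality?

Erikson

First-place totals with the altered ballot: Erikson 12, Ito 7, Jones 0, Diaz 4, Hale 0.
The winner is unchanged: still Erikson.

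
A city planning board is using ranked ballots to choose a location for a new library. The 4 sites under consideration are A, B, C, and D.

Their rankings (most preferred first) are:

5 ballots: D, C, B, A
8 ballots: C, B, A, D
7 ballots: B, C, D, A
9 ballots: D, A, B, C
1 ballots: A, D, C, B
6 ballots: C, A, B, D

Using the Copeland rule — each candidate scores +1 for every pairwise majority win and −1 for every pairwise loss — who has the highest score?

C

Pairwise results:
  A vs B: B wins 20–16.
  A vs C: C wins 26–10.
  A vs D: D wins 21–15.
  B vs C: C wins 20–16.
  B vs D: B wins 21–15.
  C vs D: C wins 21–15.
Copeland scores (wins − losses):
  A: 0 − 3 = -3
  B: 2 − 1 = 1
  C: 3 − 0 = 3
  D: 1 − 2 = -1
C has the best Copeland score.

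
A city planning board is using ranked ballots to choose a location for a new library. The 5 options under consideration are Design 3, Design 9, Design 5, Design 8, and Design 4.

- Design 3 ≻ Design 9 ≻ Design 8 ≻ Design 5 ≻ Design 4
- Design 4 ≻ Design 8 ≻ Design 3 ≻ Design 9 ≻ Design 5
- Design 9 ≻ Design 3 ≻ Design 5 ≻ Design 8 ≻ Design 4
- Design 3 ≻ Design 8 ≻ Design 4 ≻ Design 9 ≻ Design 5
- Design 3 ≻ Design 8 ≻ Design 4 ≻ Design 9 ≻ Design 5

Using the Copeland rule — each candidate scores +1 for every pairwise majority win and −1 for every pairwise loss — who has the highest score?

Design 3

Pairwise results:
  Design 3 vs Design 9: Design 3 wins 4–1.
  Design 3 vs Design 5: Design 3 wins 5–0.
  Design 3 vs Design 8: Design 3 wins 4–1.
  Design 3 vs Design 4: Design 3 wins 4–1.
  Design 9 vs Design 5: Design 9 wins 5–0.
  Design 9 vs Design 8: Design 8 wins 3–2.
  Design 9 vs Design 4: Design 4 wins 3–2.
  Design 5 vs Design 8: Design 8 wins 4–1.
  Design 5 vs Design 4: Design 4 wins 3–2.
  Design 8 vs Design 4: Design 8 wins 4–1.
Copeland scores (wins − losses):
  Design 3: 4 − 0 = 4
  Design 9: 1 − 3 = -2
  Design 5: 0 − 4 = -4
  Design 8: 3 − 1 = 2
  Design 4: 2 − 2 = 0
Design 3 has the best Copeland score.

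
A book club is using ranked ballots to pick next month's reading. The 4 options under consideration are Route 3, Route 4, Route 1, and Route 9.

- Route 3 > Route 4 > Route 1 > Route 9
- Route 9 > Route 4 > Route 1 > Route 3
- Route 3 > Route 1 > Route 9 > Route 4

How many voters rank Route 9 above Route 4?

Ballots ranking Route 9 above Route 4: 2.
Ballots ranking Route 4 above Route 9: 1.
So 2 of 3 voters prefer Route 9 to Route 4.

2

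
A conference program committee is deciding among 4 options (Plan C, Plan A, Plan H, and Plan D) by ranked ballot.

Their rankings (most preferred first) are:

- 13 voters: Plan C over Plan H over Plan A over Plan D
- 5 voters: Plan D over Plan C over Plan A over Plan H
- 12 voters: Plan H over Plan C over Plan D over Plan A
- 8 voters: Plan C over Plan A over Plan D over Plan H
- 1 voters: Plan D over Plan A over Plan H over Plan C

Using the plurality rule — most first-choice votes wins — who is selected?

Plan C

First-place vote totals:
  Plan C: 21
  Plan A: 0
  Plan H: 12
  Plan D: 6
Plan C has the most first-place votes.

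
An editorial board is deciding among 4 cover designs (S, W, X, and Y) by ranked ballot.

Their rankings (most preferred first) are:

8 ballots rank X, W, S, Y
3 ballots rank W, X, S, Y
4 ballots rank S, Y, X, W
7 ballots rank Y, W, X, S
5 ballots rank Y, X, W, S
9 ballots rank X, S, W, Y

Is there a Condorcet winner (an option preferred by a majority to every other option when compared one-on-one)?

Head-to-head results (36 voters total):
S vs W: W wins 23–13.
S vs X: X wins 32–4.
S vs Y: S wins 24–12.
W vs X: X wins 26–10.
W vs Y: W wins 20–16.
X vs Y: X wins 20–16.
X beats each rival — S (32–4), W (26–10), Y (20–16) — so X is the Condorcet winner.

Yes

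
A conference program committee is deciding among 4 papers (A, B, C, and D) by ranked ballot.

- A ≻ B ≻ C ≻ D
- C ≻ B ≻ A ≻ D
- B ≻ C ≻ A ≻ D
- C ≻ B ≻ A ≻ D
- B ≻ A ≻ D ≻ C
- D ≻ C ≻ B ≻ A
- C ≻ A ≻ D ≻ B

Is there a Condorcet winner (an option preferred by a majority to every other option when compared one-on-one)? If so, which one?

Head-to-head results (7 voters total):
A vs B: B wins 5–2.
A vs C: C wins 5–2.
A vs D: A wins 6–1.
B vs C: C wins 4–3.
B vs D: B wins 5–2.
C vs D: C wins 5–2.
C beats each rival — A (5–2), B (4–3), D (5–2) — so C is the Condorcet winner.

C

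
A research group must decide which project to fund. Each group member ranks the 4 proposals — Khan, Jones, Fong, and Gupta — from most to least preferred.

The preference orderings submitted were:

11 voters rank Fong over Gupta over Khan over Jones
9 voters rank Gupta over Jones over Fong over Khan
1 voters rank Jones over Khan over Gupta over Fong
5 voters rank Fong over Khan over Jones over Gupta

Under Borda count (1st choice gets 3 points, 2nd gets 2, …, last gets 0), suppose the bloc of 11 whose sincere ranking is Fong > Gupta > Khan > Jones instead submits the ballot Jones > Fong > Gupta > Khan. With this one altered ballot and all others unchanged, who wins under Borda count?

Jones

Borda totals with the altered ballot: Khan 12, Jones 59, Fong 46, Gupta 39.
The switch changes the winner from Fong to Jones.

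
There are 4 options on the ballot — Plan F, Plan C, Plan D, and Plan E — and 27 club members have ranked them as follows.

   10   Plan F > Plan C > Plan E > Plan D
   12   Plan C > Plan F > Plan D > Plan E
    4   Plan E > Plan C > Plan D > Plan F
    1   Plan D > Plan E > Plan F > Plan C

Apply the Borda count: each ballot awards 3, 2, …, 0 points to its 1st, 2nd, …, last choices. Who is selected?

Borda scores:
  Plan F: 10·3 + 12·2 + 4·0 + 1 = 55
  Plan C: 10·2 + 12·3 + 4·2 + 0 = 64
  Plan D: 10·0 + 12·1 + 4·1 + 3 = 19
  Plan E: 10·1 + 12·0 + 4·3 + 2 = 24
Plan C has the highest total.

Plan C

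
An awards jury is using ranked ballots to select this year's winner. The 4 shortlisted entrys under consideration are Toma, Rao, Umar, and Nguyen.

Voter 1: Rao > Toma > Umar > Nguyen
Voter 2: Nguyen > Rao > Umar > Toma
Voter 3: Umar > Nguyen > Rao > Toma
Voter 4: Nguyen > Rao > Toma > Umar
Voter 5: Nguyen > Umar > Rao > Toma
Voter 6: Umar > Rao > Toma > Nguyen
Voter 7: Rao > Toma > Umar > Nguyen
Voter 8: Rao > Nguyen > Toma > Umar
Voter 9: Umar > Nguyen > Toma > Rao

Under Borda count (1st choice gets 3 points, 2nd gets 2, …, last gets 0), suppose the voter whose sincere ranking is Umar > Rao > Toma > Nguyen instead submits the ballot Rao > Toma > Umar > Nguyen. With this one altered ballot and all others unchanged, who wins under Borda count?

Rao

Borda totals with the altered ballot: Toma 9, Rao 18, Umar 12, Nguyen 15.
The winner is unchanged: still Rao.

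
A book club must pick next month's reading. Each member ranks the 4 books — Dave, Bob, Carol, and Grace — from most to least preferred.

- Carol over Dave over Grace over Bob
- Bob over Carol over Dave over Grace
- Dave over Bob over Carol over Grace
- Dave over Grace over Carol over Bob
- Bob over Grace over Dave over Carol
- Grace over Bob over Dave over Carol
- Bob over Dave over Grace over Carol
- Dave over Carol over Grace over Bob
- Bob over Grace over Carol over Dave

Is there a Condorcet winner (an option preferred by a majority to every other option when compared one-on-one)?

Yes

Head-to-head results (9 voters total):
Dave vs Bob: Bob wins 5–4.
Dave vs Carol: Dave wins 6–3.
Dave vs Grace: Dave wins 6–3.
Bob vs Carol: Bob wins 6–3.
Bob vs Grace: Bob wins 5–4.
Carol vs Grace: Grace wins 5–4.
Bob beats each rival — Dave (5–4), Carol (6–3), Grace (5–4) — so Bob is the Condorcet winner.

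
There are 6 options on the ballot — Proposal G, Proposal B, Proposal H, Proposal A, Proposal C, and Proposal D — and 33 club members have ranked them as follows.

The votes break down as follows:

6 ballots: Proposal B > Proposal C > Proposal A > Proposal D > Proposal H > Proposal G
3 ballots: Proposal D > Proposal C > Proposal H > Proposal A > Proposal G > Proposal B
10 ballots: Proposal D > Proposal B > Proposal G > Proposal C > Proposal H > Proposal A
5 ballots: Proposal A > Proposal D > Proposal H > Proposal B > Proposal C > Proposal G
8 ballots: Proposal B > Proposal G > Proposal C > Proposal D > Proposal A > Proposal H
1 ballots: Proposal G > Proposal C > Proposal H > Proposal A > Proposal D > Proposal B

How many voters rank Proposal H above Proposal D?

1

Ballots ranking Proposal H above Proposal D: 1.
Ballots ranking Proposal D above Proposal H: 6+3+10+5+8 = 32.
So 1 of 33 voters prefer Proposal H to Proposal D.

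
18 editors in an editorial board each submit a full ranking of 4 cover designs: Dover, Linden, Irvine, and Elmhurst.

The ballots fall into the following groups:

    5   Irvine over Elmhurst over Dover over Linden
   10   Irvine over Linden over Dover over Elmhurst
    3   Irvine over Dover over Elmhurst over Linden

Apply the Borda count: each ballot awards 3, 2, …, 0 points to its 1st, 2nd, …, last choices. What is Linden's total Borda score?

Borda scores:
  Dover: 5·1 + 10·1 + 3·2 = 21
  Linden: 5·0 + 10·2 + 3·0 = 20
  Irvine: 5·3 + 10·3 + 3·3 = 54
  Elmhurst: 5·2 + 10·0 + 3·1 = 13

20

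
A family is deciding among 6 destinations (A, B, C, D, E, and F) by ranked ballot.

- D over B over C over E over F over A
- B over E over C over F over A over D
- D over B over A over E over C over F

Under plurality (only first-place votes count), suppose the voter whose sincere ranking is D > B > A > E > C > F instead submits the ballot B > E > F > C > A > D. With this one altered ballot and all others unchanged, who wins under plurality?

B

First-place totals with the altered ballot: A 0, B 2, C 0, D 1, E 0, F 0.
The switch changes the winner from D to B.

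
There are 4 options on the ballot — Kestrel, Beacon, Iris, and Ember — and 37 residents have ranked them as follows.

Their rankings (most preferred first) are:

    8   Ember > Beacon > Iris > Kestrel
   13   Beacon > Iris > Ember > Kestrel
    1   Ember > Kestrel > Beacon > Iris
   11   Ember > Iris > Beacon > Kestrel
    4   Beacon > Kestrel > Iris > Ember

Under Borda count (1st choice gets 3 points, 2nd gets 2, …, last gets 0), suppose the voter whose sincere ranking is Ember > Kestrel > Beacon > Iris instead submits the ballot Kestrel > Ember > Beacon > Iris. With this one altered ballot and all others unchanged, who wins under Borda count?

Borda totals with the altered ballot: Kestrel 11, Beacon 79, Iris 60, Ember 72.
The winner is unchanged: still Beacon.

Beacon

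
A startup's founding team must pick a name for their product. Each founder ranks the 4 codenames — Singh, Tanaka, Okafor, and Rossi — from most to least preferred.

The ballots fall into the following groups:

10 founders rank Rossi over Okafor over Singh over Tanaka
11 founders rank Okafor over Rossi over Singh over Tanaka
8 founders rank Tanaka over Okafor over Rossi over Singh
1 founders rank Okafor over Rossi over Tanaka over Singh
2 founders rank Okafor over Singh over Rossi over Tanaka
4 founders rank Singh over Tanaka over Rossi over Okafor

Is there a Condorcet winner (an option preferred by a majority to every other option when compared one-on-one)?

Yes

Head-to-head results (36 voters total):
Singh vs Tanaka: Singh wins 27–9.
Singh vs Okafor: Okafor wins 32–4.
Singh vs Rossi: Rossi wins 30–6.
Tanaka vs Okafor: Okafor wins 24–12.
Tanaka vs Rossi: Rossi wins 24–12.
Okafor vs Rossi: Okafor wins 22–14.
Okafor beats each rival — Singh (32–4), Tanaka (24–12), Rossi (22–14) — so Okafor is the Condorcet winner.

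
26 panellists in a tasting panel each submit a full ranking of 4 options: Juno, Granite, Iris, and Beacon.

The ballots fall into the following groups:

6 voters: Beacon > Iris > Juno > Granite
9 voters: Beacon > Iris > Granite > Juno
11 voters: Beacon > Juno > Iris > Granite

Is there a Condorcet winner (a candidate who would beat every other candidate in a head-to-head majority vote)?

Head-to-head results (26 voters total):
Juno vs Granite: Juno wins 17–9.
Juno vs Iris: Iris wins 15–11.
Juno vs Beacon: Beacon wins 26–0.
Granite vs Iris: Iris wins 26–0.
Granite vs Beacon: Beacon wins 26–0.
Iris vs Beacon: Beacon wins 26–0.
Beacon beats each rival — Juno (26–0), Granite (26–0), Iris (26–0) — so Beacon is the Condorcet winner.

Yes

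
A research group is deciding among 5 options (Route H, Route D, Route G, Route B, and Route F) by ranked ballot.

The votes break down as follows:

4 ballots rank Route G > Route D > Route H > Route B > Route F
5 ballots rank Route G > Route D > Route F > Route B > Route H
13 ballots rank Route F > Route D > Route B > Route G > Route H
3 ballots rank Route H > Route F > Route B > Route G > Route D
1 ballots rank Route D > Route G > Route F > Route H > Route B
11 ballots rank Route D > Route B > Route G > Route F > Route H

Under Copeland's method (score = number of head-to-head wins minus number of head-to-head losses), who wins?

Pairwise results:
  Route H vs Route D: Route D wins 34–3.
  Route H vs Route G: Route G wins 34–3.
  Route H vs Route B: Route B wins 29–8.
  Route H vs Route F: Route F wins 30–7.
  Route D vs Route G: Route D wins 25–12.
  Route D vs Route B: Route D wins 34–3.
  Route D vs Route F: Route D wins 21–16.
  Route G vs Route B: Route B wins 27–10.
  Route G vs Route F: Route G wins 21–16.
  Route B vs Route F: Route F wins 22–15.
Copeland scores (wins − losses):
  Route H: 0 − 4 = -4
  Route D: 4 − 0 = 4
  Route G: 2 − 2 = 0
  Route B: 2 − 2 = 0
  Route F: 2 − 2 = 0
Route D has the best Copeland score.

Route D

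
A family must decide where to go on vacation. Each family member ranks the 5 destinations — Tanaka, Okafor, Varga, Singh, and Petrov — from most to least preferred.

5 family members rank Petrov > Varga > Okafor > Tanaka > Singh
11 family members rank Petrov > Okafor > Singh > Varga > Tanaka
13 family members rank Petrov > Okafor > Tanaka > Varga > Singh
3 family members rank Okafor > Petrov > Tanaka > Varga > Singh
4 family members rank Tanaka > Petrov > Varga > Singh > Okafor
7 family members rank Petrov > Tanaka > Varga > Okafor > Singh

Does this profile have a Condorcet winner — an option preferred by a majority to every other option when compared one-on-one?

Head-to-head results (43 voters total):
Tanaka vs Okafor: Okafor wins 32–11.
Tanaka vs Varga: Tanaka wins 27–16.
Tanaka vs Singh: Tanaka wins 32–11.
Tanaka vs Petrov: Petrov wins 39–4.
Okafor vs Varga: Okafor wins 27–16.
Okafor vs Singh: Okafor wins 39–4.
Okafor vs Petrov: Petrov wins 40–3.
Varga vs Singh: Varga wins 32–11.
Varga vs Petrov: Petrov wins 43–0.
Singh vs Petrov: Petrov wins 43–0.
Petrov beats each rival — Tanaka (39–4), Okafor (40–3), Varga (43–0), Singh (43–0) — so Petrov is the Condorcet winner.

Yes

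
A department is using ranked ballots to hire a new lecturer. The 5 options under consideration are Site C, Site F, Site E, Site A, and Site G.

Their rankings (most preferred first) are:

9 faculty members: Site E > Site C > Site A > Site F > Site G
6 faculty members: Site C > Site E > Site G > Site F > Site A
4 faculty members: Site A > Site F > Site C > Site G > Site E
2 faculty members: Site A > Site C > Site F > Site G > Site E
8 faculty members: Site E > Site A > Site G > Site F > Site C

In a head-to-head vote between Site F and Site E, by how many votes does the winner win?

17

Ballots ranking Site F above Site E: 4+2 = 6.
Ballots ranking Site E above Site F: 9+6+8 = 23.
Site E wins 23–6, a margin of 17.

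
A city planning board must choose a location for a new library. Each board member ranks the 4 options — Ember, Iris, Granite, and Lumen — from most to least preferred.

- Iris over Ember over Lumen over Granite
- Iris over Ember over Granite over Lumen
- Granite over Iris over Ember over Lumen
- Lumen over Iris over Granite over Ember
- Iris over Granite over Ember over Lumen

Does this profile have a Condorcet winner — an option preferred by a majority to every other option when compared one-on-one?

Head-to-head results (5 voters total):
Ember vs Iris: Iris wins 5–0.
Ember vs Granite: Granite wins 3–2.
Ember vs Lumen: Ember wins 4–1.
Iris vs Granite: Iris wins 4–1.
Iris vs Lumen: Iris wins 4–1.
Granite vs Lumen: Granite wins 3–2.
Iris beats each rival — Ember (5–0), Granite (4–1), Lumen (4–1) — so Iris is the Condorcet winner.

Yes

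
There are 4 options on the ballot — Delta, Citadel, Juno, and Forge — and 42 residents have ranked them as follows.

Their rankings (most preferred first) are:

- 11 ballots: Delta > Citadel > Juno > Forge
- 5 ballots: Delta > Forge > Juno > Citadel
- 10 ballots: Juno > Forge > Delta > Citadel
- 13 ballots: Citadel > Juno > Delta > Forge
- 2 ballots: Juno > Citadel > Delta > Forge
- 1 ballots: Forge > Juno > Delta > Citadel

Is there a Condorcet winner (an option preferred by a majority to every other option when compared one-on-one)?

Head-to-head results (42 voters total):
Delta vs Citadel: Delta wins 27–15.
Delta vs Juno: Juno wins 26–16.
Delta vs Forge: Delta wins 31–11.
Citadel vs Juno: Citadel wins 24–18.
Citadel vs Forge: Citadel wins 26–16.
Juno vs Forge: Juno wins 36–6.
No candidate beats all others: Delta beats Citadel beats Juno beats Delta, a majority cycle.

No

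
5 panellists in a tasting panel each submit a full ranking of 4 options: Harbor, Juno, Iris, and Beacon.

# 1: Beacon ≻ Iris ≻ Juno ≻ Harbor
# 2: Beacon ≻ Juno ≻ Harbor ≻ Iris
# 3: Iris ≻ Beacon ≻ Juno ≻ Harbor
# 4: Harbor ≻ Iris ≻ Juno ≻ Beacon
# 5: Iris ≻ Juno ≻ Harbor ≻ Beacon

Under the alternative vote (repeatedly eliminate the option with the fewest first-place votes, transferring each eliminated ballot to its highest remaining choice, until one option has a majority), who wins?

Round 1: Iris 2, Beacon 2, Harbor 1, Juno 0. Juno has the fewest and is eliminated.
Round 2: Iris 2, Beacon 2, Harbor 1. Harbor has the fewest and is eliminated.
Round 3: Iris 3, Beacon 2. Iris has a majority.

Iris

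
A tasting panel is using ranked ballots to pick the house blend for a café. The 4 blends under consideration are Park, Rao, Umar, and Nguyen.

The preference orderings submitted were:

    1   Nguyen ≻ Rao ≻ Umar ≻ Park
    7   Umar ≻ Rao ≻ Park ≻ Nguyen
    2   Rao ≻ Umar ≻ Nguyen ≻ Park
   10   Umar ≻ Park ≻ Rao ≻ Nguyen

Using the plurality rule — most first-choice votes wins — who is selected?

Umar

First-place vote totals:
  Park: 0
  Rao: 2
  Umar: 17
  Nguyen: 1
Umar has the most first-place votes.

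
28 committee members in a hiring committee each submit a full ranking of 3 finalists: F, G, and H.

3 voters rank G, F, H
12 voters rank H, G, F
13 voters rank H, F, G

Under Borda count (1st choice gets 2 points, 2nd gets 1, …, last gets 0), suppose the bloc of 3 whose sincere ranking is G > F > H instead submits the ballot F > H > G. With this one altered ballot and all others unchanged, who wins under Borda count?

H

Borda totals with the altered ballot: F 19, G 12, H 53.
The winner is unchanged: still H.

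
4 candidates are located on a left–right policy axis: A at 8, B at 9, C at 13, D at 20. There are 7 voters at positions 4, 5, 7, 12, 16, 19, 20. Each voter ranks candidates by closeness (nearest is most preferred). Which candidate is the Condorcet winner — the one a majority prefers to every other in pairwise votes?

With single-peaked preferences on a line, the Condorcet winner is the candidate closest to the median voter.
The median voter (position 12) is closest to C at 13.
Check: C vs A — voters closer to C: 4 of 7.

C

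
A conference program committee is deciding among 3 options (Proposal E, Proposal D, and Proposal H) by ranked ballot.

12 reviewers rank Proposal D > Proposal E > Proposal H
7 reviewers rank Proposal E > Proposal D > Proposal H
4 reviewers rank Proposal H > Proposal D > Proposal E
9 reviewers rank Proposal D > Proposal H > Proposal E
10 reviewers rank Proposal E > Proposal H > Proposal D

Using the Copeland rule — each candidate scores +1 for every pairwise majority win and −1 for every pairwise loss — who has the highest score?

Proposal D

Pairwise results:
  Proposal E vs Proposal D: Proposal D wins 25–17.
  Proposal E vs Proposal H: Proposal E wins 29–13.
  Proposal D vs Proposal H: Proposal D wins 28–14.
Copeland scores (wins − losses):
  Proposal E: 1 − 1 = 0
  Proposal D: 2 − 0 = 2
  Proposal H: 0 − 2 = -2
Proposal D has the best Copeland score.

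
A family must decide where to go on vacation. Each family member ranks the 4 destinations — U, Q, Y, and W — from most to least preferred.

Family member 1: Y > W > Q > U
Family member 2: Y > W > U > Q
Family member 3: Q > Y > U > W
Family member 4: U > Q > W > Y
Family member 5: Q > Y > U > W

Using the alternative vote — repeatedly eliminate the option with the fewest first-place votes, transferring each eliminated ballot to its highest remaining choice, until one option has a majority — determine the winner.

Round 1: Q 2, Y 2, U 1, W 0. W has the fewest and is eliminated.
Round 2: Q 2, Y 2, U 1. U has the fewest and is eliminated.
Round 3: Q 3, Y 2. Q has a majority.

Q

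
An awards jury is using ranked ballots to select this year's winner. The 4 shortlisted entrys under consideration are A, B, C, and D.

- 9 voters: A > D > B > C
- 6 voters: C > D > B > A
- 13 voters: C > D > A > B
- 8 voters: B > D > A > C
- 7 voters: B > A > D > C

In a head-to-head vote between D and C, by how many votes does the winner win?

Ballots ranking D above C: 9+8+7 = 24.
Ballots ranking C above D: 6+13 = 19.
D wins 24–19, a margin of 5.

5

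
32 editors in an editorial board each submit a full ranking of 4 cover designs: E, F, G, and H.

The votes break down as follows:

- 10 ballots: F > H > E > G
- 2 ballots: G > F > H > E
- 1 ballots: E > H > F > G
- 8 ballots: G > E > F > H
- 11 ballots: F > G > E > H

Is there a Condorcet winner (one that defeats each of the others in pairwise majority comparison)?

Yes

Head-to-head results (32 voters total):
E vs F: F wins 23–9.
E vs G: G wins 21–11.
E vs H: E wins 20–12.
F vs G: F wins 22–10.
F vs H: F wins 31–1.
G vs H: G wins 21–11.
F beats each rival — E (23–9), G (22–10), H (31–1) — so F is the Condorcet winner.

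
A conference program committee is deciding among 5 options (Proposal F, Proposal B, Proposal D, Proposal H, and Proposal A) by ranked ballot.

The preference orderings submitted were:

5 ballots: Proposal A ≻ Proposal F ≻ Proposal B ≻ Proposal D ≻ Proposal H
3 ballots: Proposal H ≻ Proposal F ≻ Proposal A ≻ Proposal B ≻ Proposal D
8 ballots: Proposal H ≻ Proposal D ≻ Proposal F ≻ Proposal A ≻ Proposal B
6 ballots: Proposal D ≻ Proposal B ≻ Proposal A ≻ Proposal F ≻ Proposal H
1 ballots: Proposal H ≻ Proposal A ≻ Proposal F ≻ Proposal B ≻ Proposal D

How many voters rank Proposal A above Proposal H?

11

Ballots ranking Proposal A above Proposal H: 5+6 = 11.
Ballots ranking Proposal H above Proposal A: 3+8+1 = 12.
So 11 of 23 voters prefer Proposal A to Proposal H.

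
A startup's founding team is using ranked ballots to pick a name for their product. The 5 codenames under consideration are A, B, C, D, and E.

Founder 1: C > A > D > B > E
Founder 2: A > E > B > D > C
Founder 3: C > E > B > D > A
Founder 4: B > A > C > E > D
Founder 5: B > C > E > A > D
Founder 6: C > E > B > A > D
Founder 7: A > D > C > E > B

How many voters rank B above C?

Ballots ranking B above C: 3.
Ballots ranking C above B: 4.
So 3 of 7 voters prefer B to C.

3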